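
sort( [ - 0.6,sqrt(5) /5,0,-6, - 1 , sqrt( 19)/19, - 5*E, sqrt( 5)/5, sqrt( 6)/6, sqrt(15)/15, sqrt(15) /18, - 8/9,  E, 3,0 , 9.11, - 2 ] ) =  [ - 5*E , - 6, - 2, - 1,-8/9, - 0.6,  0, 0,sqrt ( 15)/18,sqrt (19) /19, sqrt(  15)/15, sqrt ( 6 )/6,sqrt( 5 )/5,sqrt( 5)/5, E,3, 9.11] 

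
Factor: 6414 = 2^1*3^1 * 1069^1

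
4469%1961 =547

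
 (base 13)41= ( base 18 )2h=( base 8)65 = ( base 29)1O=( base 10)53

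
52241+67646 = 119887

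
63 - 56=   7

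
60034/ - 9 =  - 6671 +5/9 =-6670.44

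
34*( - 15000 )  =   - 510000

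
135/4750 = 27/950 = 0.03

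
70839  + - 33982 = 36857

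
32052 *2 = 64104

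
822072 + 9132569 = 9954641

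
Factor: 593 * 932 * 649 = 358686724  =  2^2*11^1 * 59^1*233^1 * 593^1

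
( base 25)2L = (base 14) 51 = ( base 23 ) 32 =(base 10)71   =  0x47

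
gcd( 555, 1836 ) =3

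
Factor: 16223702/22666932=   8111851/11333466 = 2^( - 1) * 3^(-3) * 11^1 * 29^1 * 41^( - 1)*59^1 * 431^1 * 5119^( - 1) 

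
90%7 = 6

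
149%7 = 2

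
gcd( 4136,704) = 88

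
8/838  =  4/419 = 0.01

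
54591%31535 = 23056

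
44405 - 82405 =- 38000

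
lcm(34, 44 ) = 748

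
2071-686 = 1385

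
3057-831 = 2226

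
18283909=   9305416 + 8978493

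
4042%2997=1045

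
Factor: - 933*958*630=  - 563102820 =- 2^2 * 3^3*5^1 * 7^1*311^1 * 479^1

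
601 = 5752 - 5151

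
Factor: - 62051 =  - 11^1 * 5641^1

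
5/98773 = 5/98773 = 0.00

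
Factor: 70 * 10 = 700 = 2^2*5^2 * 7^1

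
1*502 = 502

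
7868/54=3934/27 = 145.70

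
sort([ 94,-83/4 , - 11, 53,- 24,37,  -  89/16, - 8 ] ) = [-24, - 83/4,-11,-8,-89/16, 37,53, 94 ] 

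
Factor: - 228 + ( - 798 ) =  -  2^1*3^3*19^1 =- 1026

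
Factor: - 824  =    -  2^3*103^1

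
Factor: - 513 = -3^3*19^1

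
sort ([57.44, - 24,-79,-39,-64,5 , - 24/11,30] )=[-79 , - 64, - 39, - 24, - 24/11 , 5,  30,57.44 ] 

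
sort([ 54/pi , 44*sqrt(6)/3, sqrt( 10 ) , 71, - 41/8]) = [-41/8, sqrt( 10), 54/pi, 44*sqrt(  6) /3, 71]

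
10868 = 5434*2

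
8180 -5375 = 2805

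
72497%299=139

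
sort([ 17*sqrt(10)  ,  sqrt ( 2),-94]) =[ - 94,sqrt(2), 17*sqrt( 10)]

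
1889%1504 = 385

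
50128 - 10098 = 40030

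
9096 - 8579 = 517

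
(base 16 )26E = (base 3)212001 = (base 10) 622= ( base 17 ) 22A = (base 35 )hr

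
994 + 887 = 1881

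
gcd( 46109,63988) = 941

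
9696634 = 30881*314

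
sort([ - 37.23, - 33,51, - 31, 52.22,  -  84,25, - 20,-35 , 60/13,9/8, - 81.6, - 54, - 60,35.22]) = [ - 84, - 81.6, - 60, - 54, - 37.23, - 35, - 33, - 31, - 20,9/8,60/13,25,35.22, 51,52.22] 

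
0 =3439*0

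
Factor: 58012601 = 23^1* 83^1*30389^1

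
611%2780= 611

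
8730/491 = 8730/491 = 17.78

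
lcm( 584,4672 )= 4672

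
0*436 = 0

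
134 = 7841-7707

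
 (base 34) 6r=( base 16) E7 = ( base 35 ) 6L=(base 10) 231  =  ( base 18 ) CF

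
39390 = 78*505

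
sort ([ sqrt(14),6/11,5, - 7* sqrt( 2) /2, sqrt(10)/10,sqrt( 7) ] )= [-7 *sqrt ( 2)/2,sqrt( 10)/10,6/11,sqrt( 7), sqrt( 14) , 5] 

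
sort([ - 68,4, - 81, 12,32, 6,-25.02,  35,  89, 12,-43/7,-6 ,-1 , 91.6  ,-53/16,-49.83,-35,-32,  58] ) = [ -81, - 68,-49.83, - 35, - 32,-25.02,-43/7,-6 , - 53/16, -1, 4, 6, 12 , 12,32,35, 58,89,91.6]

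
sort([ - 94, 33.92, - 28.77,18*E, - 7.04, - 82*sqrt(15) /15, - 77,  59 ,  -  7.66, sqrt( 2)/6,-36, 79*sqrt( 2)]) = [ - 94, - 77, - 36,-28.77, - 82*sqrt(15) /15, - 7.66, - 7.04, sqrt(2 ) /6,33.92,18*E,59, 79*sqrt(2)] 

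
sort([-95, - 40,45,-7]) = [ - 95,  -  40,  -  7,45]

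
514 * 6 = 3084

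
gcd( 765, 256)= 1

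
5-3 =2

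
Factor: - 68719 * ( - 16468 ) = 2^2*7^1*23^1 * 179^1*9817^1 = 1131664492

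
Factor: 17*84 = 2^2 *3^1*7^1*17^1= 1428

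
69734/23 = 69734/23 = 3031.91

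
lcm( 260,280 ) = 3640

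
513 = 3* 171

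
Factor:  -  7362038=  - 2^1*37^1*99487^1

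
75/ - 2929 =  -1 + 2854/2929 = -0.03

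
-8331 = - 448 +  -7883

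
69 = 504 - 435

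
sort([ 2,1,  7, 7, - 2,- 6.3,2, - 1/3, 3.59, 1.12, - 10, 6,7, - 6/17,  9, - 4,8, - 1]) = [  -  10,-6.3,-4, - 2, -1, - 6/17, - 1/3, 1,1.12, 2,2, 3.59, 6, 7, 7, 7,  8 , 9]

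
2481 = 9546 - 7065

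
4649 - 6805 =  - 2156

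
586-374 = 212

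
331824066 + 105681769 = 437505835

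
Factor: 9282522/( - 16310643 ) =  - 3094174/5436881 =-2^1*89^1*17383^1 * 5436881^( - 1) 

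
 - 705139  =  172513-877652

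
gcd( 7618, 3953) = 1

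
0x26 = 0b100110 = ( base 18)22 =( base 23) 1F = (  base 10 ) 38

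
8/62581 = 8/62581 = 0.00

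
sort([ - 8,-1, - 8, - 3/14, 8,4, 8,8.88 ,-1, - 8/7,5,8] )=[ - 8,-8, - 8/7,  -  1,- 1,-3/14, 4, 5, 8,8,8,8.88]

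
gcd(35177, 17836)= 1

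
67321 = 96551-29230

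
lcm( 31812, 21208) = 63624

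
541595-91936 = 449659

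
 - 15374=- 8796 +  - 6578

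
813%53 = 18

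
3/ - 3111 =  - 1/1037 = - 0.00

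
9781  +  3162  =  12943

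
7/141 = 7/141 = 0.05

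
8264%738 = 146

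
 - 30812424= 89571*( - 344)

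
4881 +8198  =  13079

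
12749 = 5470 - -7279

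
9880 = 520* 19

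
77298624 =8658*8928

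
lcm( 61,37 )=2257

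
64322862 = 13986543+50336319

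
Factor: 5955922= 2^1 * 7^1 * 425423^1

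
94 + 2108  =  2202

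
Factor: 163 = 163^1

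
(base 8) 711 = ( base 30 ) f7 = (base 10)457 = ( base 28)g9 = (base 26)HF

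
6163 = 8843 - 2680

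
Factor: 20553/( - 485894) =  - 2^( - 1)*3^1*13^1 * 461^(  -  1) = - 39/922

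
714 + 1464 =2178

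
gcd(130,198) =2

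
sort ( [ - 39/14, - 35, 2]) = [ - 35, - 39/14, 2]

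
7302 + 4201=11503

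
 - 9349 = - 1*9349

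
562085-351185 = 210900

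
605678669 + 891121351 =1496800020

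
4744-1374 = 3370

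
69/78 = 23/26  =  0.88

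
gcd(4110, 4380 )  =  30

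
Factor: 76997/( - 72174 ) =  - 2^( - 1) * 3^( - 1)*23^(  -  1 )*37^1*  523^( - 1 )*2081^1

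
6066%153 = 99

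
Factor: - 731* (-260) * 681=129430860 = 2^2* 3^1*5^1 * 13^1*17^1*  43^1*227^1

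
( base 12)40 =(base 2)110000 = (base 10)48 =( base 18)2C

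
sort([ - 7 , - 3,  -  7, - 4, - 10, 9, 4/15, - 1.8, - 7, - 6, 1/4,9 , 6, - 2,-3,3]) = [ - 10  ,  -  7, - 7,-7, - 6,  -  4, - 3,-3, - 2 ,  -  1.8, 1/4,4/15,3, 6, 9,9] 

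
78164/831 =94  +  50/831 = 94.06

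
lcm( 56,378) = 1512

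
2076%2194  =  2076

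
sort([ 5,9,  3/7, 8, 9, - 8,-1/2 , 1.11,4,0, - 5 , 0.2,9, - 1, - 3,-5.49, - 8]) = [ - 8, - 8, - 5.49, - 5,-3, - 1, - 1/2,0,0.2,3/7, 1.11,4,5, 8, 9,9,9 ] 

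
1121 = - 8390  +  9511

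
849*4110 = 3489390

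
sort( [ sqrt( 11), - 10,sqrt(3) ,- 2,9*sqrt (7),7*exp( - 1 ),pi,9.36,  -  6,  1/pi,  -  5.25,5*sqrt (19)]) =[-10, - 6, - 5.25,-2,1/pi , sqrt( 3),7 * exp( - 1 ),pi,sqrt ( 11 ),9.36,5*sqrt( 19 ),9*sqrt(7)]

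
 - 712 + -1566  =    -  2278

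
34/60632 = 17/30316= 0.00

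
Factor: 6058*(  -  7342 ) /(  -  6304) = 11119459/1576 = 2^(-3) * 13^1*197^( - 1 ) * 233^1*3671^1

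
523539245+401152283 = 924691528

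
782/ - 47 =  - 782/47 = -16.64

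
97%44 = 9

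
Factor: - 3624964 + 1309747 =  -3^1*771739^1 = - 2315217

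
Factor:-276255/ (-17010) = 877/54 = 2^(  -  1)  *3^( - 3 )*877^1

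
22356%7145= 921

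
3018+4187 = 7205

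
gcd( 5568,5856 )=96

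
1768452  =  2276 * 777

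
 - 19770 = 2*( - 9885)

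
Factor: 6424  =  2^3*11^1*73^1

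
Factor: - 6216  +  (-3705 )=  -  9921 = - 3^1*3307^1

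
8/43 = 8/43=0.19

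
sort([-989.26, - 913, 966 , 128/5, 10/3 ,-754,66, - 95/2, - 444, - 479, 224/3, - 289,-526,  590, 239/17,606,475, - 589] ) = [ - 989.26,-913, -754, - 589, - 526,-479,- 444, - 289,-95/2, 10/3, 239/17,128/5, 66,224/3,475, 590, 606,966 ]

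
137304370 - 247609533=  -  110305163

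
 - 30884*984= - 30389856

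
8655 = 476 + 8179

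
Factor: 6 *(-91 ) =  - 546 = - 2^1*3^1*7^1  *13^1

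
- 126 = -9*14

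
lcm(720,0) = 0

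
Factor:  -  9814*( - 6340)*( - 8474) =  - 2^4*5^1*7^1*19^1*223^1 * 317^1*701^1 = - 527258720240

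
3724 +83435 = 87159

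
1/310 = 1/310 = 0.00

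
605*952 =575960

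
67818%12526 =5188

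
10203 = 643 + 9560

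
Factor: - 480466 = - 2^1 * 7^1 * 34319^1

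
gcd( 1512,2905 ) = 7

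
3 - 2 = 1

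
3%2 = 1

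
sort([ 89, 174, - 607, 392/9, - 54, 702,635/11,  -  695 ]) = [ - 695, - 607, - 54,392/9, 635/11,89, 174, 702]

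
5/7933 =5/7933 = 0.00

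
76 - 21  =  55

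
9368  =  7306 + 2062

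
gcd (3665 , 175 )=5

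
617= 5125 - 4508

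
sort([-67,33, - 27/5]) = [ -67,-27/5, 33 ] 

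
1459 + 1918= 3377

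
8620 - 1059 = 7561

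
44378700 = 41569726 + 2808974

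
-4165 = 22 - 4187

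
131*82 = 10742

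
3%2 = 1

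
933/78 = 311/26 = 11.96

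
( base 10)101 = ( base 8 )145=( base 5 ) 401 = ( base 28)3H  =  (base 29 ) 3e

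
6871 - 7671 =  - 800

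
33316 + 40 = 33356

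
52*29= 1508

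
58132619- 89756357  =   - 31623738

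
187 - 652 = -465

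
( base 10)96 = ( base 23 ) 44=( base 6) 240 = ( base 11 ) 88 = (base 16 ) 60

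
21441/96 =7147/32=223.34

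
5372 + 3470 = 8842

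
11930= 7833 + 4097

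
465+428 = 893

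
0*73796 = 0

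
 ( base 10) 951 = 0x3b7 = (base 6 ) 4223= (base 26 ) 1af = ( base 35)R6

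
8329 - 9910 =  - 1581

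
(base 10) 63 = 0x3f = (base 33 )1U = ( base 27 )29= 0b111111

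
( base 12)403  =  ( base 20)18J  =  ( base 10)579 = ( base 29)JS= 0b1001000011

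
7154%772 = 206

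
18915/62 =18915/62 = 305.08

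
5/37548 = 5/37548 = 0.00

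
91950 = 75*1226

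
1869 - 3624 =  - 1755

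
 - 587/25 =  - 587/25 = - 23.48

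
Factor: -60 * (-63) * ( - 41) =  - 2^2 * 3^3*5^1 * 7^1 * 41^1 = -154980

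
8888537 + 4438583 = 13327120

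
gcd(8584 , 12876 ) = 4292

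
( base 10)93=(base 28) 39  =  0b1011101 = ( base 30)33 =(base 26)3F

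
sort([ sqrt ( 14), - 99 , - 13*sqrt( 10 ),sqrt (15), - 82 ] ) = [ - 99, - 82, - 13 *sqrt ( 10) , sqrt(14 ), sqrt( 15)] 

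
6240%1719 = 1083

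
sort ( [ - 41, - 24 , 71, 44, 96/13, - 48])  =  [  -  48,  -  41, - 24 , 96/13, 44,  71]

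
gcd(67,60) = 1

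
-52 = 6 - 58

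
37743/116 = 37743/116 = 325.37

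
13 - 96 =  - 83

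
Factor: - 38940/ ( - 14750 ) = 2^1 * 3^1*5^( - 2 )*11^1= 66/25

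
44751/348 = 14917/116 = 128.59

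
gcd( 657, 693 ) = 9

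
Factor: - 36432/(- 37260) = 44/45 = 2^2 * 3^( - 2)*5^( - 1)*11^1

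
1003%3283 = 1003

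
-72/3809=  - 72/3809 = -  0.02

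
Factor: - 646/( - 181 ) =2^1*17^1*19^1*181^( -1) 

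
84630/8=42315/4  =  10578.75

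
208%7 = 5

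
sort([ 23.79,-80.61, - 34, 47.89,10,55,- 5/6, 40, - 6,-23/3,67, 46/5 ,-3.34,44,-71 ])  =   [-80.61 ,-71, -34, - 23/3, - 6, - 3.34, - 5/6,46/5,  10,23.79 , 40,44 , 47.89, 55,67] 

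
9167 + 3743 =12910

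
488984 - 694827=-205843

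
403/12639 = 403/12639 =0.03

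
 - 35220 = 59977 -95197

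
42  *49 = 2058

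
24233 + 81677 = 105910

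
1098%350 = 48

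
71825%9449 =5682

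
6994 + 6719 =13713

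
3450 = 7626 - 4176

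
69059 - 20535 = 48524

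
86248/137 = 629 + 75/137 = 629.55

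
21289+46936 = 68225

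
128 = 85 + 43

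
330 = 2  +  328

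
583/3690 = 583/3690 = 0.16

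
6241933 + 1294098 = 7536031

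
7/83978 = 7/83978  =  0.00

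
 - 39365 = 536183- 575548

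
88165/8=11020+ 5/8 = 11020.62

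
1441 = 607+834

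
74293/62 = 74293/62 = 1198.27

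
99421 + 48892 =148313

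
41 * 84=3444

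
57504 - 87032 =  - 29528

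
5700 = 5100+600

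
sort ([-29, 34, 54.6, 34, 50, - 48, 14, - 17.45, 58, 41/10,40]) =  [ - 48,-29,-17.45,41/10,14,34, 34, 40, 50, 54.6 , 58 ] 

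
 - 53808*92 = - 4950336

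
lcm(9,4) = 36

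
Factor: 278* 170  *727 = 2^2*5^1*17^1* 139^1*727^1 = 34358020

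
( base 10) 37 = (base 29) 18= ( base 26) 1b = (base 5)122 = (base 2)100101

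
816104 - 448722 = 367382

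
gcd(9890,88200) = 10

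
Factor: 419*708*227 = 67340004   =  2^2*3^1*59^1*227^1*419^1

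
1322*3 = 3966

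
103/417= 103/417=0.25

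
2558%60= 38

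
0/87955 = 0=0.00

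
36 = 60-24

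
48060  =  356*135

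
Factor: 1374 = 2^1*3^1*229^1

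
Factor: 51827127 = 3^1*11^1*1570519^1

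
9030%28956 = 9030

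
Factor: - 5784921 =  -3^2*642769^1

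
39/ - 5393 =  - 39/5393 = - 0.01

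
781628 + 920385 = 1702013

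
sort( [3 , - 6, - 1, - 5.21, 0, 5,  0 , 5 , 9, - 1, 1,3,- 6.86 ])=[ - 6.86, - 6,- 5.21, - 1, - 1 , 0,  0, 1, 3, 3, 5, 5,  9] 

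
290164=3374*86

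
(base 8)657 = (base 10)431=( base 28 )FB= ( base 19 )13d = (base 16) 1af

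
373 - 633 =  - 260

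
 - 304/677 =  - 304/677 = -  0.45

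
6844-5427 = 1417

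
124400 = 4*31100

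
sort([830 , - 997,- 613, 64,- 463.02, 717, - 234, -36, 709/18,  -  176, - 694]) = [ - 997,  -  694,  -  613,- 463.02, - 234, - 176, - 36, 709/18,64, 717, 830 ]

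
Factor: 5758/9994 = 19^( - 1)*263^(- 1) *2879^1=   2879/4997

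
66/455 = 66/455 = 0.15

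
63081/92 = 685+61/92  =  685.66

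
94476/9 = 10497 + 1/3=10497.33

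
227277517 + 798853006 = 1026130523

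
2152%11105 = 2152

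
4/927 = 4/927 = 0.00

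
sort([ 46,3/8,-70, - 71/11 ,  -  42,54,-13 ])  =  [ - 70, - 42,-13, - 71/11,3/8,46,54 ] 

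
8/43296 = 1/5412 = 0.00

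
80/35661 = 80/35661 = 0.00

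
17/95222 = 17/95222  =  0.00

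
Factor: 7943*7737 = 61454991 = 3^1*13^2*47^1*2579^1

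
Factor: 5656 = 2^3*7^1*101^1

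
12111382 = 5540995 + 6570387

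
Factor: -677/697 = -17^(  -  1)*41^ ( - 1)*677^1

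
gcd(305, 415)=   5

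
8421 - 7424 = 997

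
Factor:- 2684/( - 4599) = 2^2*3^ ( - 2 )*7^( - 1)*11^1*61^1 * 73^ ( - 1 ) 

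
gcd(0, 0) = 0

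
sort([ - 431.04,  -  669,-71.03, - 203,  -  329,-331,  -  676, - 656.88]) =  [- 676,-669, - 656.88, -431.04, - 331, - 329,-203,-71.03]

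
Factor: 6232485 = 3^1 * 5^1*7^1*59357^1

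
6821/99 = 6821/99= 68.90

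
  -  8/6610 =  - 4/3305 = -0.00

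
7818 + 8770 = 16588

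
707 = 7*101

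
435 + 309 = 744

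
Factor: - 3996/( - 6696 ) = 2^(-1)*31^(- 1)*37^1 = 37/62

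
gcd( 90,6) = 6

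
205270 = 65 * 3158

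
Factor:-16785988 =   -  2^2*4196497^1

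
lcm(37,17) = 629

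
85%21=1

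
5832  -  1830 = 4002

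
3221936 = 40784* 79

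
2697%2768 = 2697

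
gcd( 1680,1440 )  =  240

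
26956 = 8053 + 18903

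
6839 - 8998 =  - 2159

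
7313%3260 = 793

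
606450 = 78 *7775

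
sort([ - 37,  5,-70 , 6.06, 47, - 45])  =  [-70 ,-45 , - 37,5 , 6.06,47 ] 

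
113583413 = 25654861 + 87928552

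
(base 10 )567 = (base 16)237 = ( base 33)H6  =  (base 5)4232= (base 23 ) 11f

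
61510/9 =6834 + 4/9= 6834.44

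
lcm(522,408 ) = 35496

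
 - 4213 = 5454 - 9667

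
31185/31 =31185/31 =1005.97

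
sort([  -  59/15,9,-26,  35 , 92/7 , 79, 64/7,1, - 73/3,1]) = [ - 26, - 73/3,-59/15,1, 1,9, 64/7,92/7,35,79]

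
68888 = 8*8611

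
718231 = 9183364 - 8465133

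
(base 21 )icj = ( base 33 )7HP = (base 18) 1761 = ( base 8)20021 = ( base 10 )8209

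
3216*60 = 192960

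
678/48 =113/8 = 14.12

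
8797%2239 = 2080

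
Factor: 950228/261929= 2^2 * 19^1*103^( - 1)*2543^( - 1)*12503^1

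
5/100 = 1/20=0.05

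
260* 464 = 120640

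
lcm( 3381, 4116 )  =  94668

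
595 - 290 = 305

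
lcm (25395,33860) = 101580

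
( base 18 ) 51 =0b1011011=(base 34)2N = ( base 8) 133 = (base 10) 91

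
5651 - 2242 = 3409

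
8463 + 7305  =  15768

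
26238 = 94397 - 68159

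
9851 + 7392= 17243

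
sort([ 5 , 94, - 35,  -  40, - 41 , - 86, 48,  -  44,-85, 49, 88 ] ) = [  -  86, - 85,  -  44, - 41, - 40, - 35,  5,48, 49,88,94 ]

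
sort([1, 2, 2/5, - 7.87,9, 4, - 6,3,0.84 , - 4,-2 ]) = [ - 7.87, - 6, - 4 ,-2, 2/5,0.84, 1, 2,3,4 , 9]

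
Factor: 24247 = 24247^1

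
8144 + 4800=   12944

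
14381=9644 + 4737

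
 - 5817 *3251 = -18911067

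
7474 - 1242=6232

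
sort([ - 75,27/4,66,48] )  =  [-75,27/4,48 , 66] 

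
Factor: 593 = 593^1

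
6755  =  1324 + 5431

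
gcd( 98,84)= 14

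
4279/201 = 4279/201= 21.29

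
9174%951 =615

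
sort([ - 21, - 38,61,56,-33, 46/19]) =[ - 38, - 33, - 21 , 46/19,56,61]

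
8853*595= 5267535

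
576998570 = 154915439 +422083131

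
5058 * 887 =4486446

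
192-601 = - 409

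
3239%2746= 493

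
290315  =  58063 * 5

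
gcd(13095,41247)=9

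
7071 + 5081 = 12152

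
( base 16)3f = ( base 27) 29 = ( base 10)63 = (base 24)2f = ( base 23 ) 2H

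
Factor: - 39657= - 3^1 * 13219^1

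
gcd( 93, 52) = 1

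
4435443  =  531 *8353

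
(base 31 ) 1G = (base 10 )47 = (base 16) 2f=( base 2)101111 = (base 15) 32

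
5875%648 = 43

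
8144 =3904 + 4240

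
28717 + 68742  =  97459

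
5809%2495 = 819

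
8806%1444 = 142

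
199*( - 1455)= - 289545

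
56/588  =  2/21 = 0.10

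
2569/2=1284 +1/2 =1284.50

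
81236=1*81236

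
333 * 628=209124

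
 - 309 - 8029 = -8338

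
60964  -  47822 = 13142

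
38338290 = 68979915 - 30641625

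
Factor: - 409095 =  - 3^2*5^1*9091^1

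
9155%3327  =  2501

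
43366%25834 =17532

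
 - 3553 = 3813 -7366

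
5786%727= 697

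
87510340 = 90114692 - 2604352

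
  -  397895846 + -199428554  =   - 597324400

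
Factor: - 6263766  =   - 2^1  *3^2*347987^1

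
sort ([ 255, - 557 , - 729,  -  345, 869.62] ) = [ - 729,- 557,-345,255,869.62 ] 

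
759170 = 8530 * 89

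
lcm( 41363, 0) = 0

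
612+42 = 654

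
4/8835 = 4/8835= 0.00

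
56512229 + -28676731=27835498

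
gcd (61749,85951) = 1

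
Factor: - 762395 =  -  5^1*41^1* 3719^1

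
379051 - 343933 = 35118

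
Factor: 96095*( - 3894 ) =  - 374193930 = - 2^1*3^1*5^1  *  11^1* 59^1*19219^1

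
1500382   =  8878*169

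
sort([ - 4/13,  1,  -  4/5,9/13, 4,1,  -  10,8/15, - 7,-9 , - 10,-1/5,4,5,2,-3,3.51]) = [ - 10,-10,-9,-7,-3,-4/5, - 4/13,-1/5,8/15, 9/13, 1, 1, 2,3.51 , 4 , 4,5]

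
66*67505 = 4455330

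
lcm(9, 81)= 81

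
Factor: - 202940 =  - 2^2*5^1*73^1*139^1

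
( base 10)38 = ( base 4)212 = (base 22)1g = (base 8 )46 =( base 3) 1102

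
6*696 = 4176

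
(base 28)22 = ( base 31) 1r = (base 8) 72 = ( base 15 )3D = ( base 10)58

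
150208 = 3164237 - 3014029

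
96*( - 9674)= - 928704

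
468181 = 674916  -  206735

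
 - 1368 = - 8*171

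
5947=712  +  5235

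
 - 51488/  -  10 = 5148 + 4/5= 5148.80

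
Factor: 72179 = 89^1 * 811^1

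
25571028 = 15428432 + 10142596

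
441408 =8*55176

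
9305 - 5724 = 3581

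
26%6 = 2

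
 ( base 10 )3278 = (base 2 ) 110011001110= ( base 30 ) 3j8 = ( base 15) e88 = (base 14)12A2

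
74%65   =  9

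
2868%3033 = 2868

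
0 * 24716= 0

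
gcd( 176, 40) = 8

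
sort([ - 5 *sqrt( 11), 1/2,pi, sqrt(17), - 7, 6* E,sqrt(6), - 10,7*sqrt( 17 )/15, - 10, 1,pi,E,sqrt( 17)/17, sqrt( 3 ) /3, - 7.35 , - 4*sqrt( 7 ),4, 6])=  [  -  5 * sqrt(11), - 4* sqrt(7 ),  -  10 ,-10, - 7.35, - 7,sqrt(17) /17, 1/2 , sqrt( 3) /3,1,7 * sqrt(17)/15 , sqrt(6), E,pi,pi,4 , sqrt(17),6,6*E ] 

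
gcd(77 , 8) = 1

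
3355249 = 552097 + 2803152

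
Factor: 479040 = 2^6 * 3^1*5^1*499^1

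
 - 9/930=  - 3/310  =  -0.01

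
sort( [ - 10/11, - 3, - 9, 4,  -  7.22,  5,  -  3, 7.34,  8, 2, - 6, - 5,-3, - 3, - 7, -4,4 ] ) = [ - 9, - 7.22,  -  7, - 6 , - 5, - 4, - 3, - 3, - 3 ,  -  3, - 10/11, 2 , 4,4,5 , 7.34  ,  8 ] 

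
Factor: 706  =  2^1*353^1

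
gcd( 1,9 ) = 1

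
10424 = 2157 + 8267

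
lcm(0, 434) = 0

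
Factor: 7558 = 2^1*3779^1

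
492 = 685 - 193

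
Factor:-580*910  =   - 2^3*5^2*7^1*13^1* 29^1 = - 527800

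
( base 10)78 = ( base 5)303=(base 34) 2a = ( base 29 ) 2K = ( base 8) 116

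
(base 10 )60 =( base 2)111100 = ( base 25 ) 2A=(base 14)44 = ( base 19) 33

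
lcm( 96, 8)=96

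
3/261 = 1/87 =0.01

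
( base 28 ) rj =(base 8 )1407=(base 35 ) m5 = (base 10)775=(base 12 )547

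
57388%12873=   5896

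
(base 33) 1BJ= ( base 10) 1471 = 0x5BF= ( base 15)681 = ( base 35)171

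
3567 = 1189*3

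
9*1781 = 16029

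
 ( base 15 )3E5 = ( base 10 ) 890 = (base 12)622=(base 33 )QW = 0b1101111010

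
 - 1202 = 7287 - 8489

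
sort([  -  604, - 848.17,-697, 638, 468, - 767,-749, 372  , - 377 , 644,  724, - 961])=[ -961, - 848.17, - 767, - 749, - 697, - 604, - 377, 372, 468, 638, 644, 724 ] 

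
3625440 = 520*6972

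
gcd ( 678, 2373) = 339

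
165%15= 0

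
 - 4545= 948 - 5493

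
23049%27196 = 23049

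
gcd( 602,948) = 2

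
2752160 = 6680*412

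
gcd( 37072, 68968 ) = 8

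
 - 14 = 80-94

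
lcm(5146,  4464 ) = 370512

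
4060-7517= - 3457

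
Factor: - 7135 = - 5^1*1427^1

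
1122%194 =152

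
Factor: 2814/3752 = 3/4=2^ (-2)*3^1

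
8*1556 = 12448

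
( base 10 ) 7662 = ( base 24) d76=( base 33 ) 716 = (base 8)16756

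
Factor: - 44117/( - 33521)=157^1*281^1*33521^( - 1 )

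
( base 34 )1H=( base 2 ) 110011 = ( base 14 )39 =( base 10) 51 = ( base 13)3C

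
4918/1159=4918/1159 = 4.24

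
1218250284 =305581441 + 912668843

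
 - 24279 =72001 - 96280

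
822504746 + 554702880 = 1377207626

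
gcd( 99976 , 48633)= 1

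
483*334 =161322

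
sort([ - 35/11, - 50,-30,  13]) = [ - 50 , - 30, - 35/11,13] 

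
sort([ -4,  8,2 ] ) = [-4 , 2, 8]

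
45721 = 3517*13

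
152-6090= - 5938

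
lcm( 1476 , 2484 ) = 101844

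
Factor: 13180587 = 3^1*7^1*23^1*29^1*941^1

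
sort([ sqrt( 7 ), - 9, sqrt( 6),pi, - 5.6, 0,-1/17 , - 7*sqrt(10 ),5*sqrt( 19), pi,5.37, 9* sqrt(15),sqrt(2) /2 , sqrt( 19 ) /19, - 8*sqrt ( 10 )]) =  [ - 8*sqrt(10), - 7*sqrt(10 ), - 9,  -  5.6,  -  1/17,0,sqrt( 19) /19,sqrt(2) /2,sqrt(6),sqrt(7) , pi , pi,5.37,5*sqrt(19 ),9 * sqrt(15 )]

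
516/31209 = 172/10403   =  0.02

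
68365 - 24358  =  44007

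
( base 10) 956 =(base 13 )587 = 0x3bc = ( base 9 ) 1272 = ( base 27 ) 18b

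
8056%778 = 276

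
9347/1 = 9347 = 9347.00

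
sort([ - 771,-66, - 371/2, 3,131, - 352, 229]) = [ - 771, - 352,-371/2, - 66,3,  131, 229 ]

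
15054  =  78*193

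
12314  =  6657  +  5657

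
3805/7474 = 3805/7474 = 0.51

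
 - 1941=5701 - 7642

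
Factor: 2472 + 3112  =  5584  =  2^4*349^1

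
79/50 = 1 + 29/50 = 1.58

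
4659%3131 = 1528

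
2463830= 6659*370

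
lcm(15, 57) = 285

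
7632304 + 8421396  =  16053700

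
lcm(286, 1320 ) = 17160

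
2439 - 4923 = - 2484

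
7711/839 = 7711/839 = 9.19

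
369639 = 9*41071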